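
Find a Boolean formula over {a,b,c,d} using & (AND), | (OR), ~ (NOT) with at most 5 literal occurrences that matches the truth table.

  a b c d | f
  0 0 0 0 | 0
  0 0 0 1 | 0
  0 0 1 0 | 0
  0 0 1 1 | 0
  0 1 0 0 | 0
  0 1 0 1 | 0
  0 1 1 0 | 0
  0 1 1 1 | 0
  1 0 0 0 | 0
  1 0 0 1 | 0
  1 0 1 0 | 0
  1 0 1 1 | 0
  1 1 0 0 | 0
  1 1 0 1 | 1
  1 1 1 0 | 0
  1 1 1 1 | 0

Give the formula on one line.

  ~c = 1100110011001100
  (~c & d) = 0100010001000100
  (b | c) = 0011111100111111
  ((b | c) & a) = 0000000000111111
  ((~c & d) & ((b | c) & a)) = 0000000000000100

((~c & d) & ((b | c) & a))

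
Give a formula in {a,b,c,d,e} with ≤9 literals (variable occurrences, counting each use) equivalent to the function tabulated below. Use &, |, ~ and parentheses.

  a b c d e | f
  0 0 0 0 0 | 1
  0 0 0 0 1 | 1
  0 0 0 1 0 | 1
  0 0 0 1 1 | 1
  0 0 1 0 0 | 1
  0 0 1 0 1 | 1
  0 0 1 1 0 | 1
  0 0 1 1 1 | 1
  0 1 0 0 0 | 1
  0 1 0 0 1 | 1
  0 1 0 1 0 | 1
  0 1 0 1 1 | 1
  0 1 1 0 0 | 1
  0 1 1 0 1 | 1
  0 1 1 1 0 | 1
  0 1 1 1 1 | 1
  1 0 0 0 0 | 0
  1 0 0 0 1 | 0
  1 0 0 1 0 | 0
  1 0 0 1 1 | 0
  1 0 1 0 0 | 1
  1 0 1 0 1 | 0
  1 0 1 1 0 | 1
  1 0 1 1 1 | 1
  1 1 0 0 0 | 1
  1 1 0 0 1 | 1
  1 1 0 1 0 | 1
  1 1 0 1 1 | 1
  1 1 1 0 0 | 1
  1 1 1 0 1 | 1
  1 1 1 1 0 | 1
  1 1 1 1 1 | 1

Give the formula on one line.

(~a | ((d | ((d | a) & (b | (~e & a)))) & (c | b)))

  ~a = 11111111111111110000000000000000
  (d | a) = 00110011001100111111111111111111
  ~e = 10101010101010101010101010101010
  (~e & a) = 00000000000000001010101010101010
  (b | (~e & a)) = 00000000111111111010101011111111
  ((d | a) & (b | (~e & a))) = 00000000001100111010101011111111
  (d | ((d | a) & (b | (~e & a)))) = 00110011001100111011101111111111
  (c | b) = 00001111111111110000111111111111
  ((d | ((d | a) & (b | (~e & a)))) & (c | b)) = 00000011001100110000101111111111
  (~a | ((d | ((d | a) & (b | (~e & a)))) & (c | b))) = 11111111111111110000101111111111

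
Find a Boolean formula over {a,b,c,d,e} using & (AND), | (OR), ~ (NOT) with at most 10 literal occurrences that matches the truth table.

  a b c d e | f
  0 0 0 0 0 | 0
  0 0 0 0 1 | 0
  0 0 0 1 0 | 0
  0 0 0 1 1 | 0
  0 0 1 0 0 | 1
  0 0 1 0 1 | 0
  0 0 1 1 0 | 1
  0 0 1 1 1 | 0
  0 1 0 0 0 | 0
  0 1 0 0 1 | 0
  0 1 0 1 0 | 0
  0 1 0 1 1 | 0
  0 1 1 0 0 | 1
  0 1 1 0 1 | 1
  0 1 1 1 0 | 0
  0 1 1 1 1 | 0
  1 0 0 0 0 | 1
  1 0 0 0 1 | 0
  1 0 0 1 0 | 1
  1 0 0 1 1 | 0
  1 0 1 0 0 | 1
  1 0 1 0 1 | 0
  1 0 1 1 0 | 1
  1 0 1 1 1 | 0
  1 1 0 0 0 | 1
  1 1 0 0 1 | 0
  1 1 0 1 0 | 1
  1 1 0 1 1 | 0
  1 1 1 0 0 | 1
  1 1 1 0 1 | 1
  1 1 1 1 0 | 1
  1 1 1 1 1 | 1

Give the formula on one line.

  ~d = 11001100110011001100110011001100
  (~d | a) = 11001100110011001111111111111111
  ~b = 11111111000000001111111100000000
  ((~d | a) | ~b) = 11111111110011001111111111111111
  (c | e) = 01011111010111110101111101011111
  (a | (c | e)) = 01011111010111111111111111111111
  (((~d | a) | ~b) & (a | (c | e))) = 01011111010011001111111111111111
  ~e = 10101010101010101010101010101010
  (b & c) = 00000000000011110000000000001111
  (~e | (b & c)) = 10101010101011111010101010101111
  ((((~d | a) | ~b) & (a | (c | e))) & (~e | (b & c))) = 00001010000011001010101010101111

((((~d | a) | ~b) & (a | (c | e))) & (~e | (b & c)))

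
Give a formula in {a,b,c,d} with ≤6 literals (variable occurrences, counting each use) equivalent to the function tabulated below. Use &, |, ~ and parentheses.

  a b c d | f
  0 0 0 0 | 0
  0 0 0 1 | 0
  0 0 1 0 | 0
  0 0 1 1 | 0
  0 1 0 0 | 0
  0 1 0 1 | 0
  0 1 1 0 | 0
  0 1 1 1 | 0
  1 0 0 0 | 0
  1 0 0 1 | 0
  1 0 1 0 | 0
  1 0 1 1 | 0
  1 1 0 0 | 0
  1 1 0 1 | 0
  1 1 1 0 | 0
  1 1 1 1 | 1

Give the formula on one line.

((c & (d & b)) & ((~b & d) | a))

  (d & b) = 0000010100000101
  (c & (d & b)) = 0000000100000001
  ~b = 1111000011110000
  (~b & d) = 0101000001010000
  ((~b & d) | a) = 0101000011111111
  ((c & (d & b)) & ((~b & d) | a)) = 0000000000000001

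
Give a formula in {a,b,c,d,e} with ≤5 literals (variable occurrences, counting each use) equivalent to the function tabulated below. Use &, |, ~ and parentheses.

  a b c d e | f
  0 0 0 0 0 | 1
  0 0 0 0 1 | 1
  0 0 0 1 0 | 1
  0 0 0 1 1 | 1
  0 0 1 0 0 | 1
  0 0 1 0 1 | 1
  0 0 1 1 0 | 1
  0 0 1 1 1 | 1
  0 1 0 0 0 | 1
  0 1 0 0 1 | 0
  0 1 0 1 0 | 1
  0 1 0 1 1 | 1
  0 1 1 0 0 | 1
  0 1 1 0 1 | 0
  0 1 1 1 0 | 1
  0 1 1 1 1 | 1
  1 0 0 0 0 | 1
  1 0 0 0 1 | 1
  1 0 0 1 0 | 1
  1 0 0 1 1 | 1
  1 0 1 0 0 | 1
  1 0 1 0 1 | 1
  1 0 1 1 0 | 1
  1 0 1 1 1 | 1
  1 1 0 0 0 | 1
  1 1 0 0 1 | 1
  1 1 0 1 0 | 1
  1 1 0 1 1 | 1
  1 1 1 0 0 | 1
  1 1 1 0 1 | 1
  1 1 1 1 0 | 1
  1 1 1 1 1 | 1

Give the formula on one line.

  ~a = 11111111111111110000000000000000
  ~e = 10101010101010101010101010101010
  (~a & ~e) = 10101010101010100000000000000000
  ~b = 11111111000000001111111100000000
  (~b | a) = 11111111000000001111111111111111
  ((~b | a) | d) = 11111111001100111111111111111111
  ((~a & ~e) | ((~b | a) | d)) = 11111111101110111111111111111111

((~a & ~e) | ((~b | a) | d))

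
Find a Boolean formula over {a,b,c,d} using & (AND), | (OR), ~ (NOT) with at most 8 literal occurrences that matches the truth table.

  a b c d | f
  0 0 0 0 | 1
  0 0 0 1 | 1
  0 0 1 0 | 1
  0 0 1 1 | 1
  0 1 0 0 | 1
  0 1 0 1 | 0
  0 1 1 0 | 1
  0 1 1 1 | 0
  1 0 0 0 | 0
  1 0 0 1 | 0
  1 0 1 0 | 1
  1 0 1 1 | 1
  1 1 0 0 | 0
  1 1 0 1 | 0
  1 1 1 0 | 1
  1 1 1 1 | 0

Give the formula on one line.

((~b | (~d & b)) & (c | (~c & ~a)))

  ~b = 1111000011110000
  ~d = 1010101010101010
  (~d & b) = 0000101000001010
  (~b | (~d & b)) = 1111101011111010
  ~c = 1100110011001100
  ~a = 1111111100000000
  (~c & ~a) = 1100110000000000
  (c | (~c & ~a)) = 1111111100110011
  ((~b | (~d & b)) & (c | (~c & ~a))) = 1111101000110010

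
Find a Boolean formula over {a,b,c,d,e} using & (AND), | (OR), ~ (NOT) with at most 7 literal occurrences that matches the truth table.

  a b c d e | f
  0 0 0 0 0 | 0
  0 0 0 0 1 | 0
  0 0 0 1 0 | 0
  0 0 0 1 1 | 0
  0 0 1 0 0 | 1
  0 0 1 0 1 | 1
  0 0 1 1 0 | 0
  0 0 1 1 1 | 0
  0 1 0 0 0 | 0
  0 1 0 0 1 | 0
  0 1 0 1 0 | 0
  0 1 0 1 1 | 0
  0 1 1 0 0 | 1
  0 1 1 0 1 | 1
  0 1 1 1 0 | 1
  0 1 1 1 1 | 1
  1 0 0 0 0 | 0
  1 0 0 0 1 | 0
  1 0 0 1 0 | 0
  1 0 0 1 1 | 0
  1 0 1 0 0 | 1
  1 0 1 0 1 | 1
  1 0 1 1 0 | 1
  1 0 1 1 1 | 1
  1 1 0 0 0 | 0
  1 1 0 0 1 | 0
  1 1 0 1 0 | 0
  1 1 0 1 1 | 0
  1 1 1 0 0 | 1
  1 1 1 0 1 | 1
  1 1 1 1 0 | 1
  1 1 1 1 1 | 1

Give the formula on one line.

  ~d = 11001100110011001100110011001100
  (~d | a) = 11001100110011001111111111111111
  ((~d | a) | b) = 11001100111111111111111111111111
  (c & ((~d | a) | b)) = 00001100000011110000111100001111

(c & ((~d | a) | b))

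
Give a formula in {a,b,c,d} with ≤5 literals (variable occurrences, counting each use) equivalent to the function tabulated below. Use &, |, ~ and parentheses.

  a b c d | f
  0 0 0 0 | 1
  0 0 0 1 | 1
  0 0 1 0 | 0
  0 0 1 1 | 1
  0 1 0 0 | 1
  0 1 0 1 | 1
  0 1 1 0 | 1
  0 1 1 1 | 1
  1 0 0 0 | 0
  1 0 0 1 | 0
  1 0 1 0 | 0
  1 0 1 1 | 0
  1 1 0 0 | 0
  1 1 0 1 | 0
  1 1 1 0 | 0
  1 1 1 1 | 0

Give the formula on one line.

(~a & (~c | (b | d)))

  ~a = 1111111100000000
  ~c = 1100110011001100
  (b | d) = 0101111101011111
  (~c | (b | d)) = 1101111111011111
  (~a & (~c | (b | d))) = 1101111100000000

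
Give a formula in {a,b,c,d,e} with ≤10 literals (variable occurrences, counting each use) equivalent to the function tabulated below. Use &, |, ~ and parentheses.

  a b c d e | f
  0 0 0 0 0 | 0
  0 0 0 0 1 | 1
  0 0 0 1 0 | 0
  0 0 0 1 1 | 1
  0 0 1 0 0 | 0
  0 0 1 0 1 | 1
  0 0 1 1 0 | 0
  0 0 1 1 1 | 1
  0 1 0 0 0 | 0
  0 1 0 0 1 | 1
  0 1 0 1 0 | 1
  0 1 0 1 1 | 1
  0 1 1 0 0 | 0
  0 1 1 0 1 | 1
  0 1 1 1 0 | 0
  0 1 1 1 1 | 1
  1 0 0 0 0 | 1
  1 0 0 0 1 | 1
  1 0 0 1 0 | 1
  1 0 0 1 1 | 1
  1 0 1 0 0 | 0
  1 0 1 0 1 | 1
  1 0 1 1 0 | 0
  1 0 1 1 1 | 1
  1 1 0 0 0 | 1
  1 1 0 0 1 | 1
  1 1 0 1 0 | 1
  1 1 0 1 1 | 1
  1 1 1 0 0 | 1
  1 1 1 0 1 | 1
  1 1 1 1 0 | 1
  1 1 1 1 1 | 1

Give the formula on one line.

(e | ((((a & ~c) | b) & (a | d)) & (a | ~c)))

  ~c = 11110000111100001111000011110000
  (a & ~c) = 00000000000000001111000011110000
  ((a & ~c) | b) = 00000000111111111111000011111111
  (a | d) = 00110011001100111111111111111111
  (((a & ~c) | b) & (a | d)) = 00000000001100111111000011111111
  (a | ~c) = 11110000111100001111111111111111
  ((((a & ~c) | b) & (a | d)) & (a | ~c)) = 00000000001100001111000011111111
  (e | ((((a & ~c) | b) & (a | d)) & (a | ~c))) = 01010101011101011111010111111111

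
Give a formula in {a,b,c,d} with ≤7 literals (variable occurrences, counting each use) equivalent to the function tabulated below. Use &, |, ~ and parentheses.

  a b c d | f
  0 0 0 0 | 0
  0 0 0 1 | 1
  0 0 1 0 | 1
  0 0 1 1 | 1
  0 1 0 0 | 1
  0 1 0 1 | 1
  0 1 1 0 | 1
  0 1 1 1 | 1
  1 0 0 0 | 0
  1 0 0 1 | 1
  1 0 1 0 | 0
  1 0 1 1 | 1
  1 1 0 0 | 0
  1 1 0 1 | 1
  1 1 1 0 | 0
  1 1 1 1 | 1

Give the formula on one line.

(d | (~a & ((c | b) | (a & ~d))))

  ~a = 1111111100000000
  (c | b) = 0011111100111111
  ~d = 1010101010101010
  (a & ~d) = 0000000010101010
  ((c | b) | (a & ~d)) = 0011111110111111
  (~a & ((c | b) | (a & ~d))) = 0011111100000000
  (d | (~a & ((c | b) | (a & ~d)))) = 0111111101010101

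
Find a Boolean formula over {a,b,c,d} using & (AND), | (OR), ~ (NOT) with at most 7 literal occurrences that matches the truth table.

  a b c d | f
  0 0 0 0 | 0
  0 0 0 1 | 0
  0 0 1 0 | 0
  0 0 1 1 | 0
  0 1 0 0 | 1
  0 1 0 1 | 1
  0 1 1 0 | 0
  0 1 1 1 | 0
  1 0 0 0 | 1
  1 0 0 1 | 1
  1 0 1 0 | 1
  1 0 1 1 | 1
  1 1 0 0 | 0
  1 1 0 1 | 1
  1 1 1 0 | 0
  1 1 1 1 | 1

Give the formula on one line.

(((~a & ~c) & b) | (a & (~b | d)))

  ~a = 1111111100000000
  ~c = 1100110011001100
  (~a & ~c) = 1100110000000000
  ((~a & ~c) & b) = 0000110000000000
  ~b = 1111000011110000
  (~b | d) = 1111010111110101
  (a & (~b | d)) = 0000000011110101
  (((~a & ~c) & b) | (a & (~b | d))) = 0000110011110101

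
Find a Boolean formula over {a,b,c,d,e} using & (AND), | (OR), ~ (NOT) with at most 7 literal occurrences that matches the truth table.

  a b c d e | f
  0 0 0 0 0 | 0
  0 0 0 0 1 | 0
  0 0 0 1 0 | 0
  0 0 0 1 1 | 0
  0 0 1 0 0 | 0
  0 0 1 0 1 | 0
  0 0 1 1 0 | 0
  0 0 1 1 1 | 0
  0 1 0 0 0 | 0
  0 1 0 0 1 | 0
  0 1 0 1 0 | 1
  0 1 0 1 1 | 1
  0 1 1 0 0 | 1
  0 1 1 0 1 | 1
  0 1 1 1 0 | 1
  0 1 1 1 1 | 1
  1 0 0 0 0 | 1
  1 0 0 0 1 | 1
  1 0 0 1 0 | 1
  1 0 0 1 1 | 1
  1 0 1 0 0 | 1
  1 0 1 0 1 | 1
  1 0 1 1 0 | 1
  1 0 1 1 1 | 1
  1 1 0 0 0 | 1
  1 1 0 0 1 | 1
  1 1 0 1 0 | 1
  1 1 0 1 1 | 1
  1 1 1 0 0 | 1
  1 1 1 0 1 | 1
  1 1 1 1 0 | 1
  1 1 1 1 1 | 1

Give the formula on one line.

(((d | (a | (c | (~b & a)))) & b) | a)

  ~b = 11111111000000001111111100000000
  (~b & a) = 00000000000000001111111100000000
  (c | (~b & a)) = 00001111000011111111111100001111
  (a | (c | (~b & a))) = 00001111000011111111111111111111
  (d | (a | (c | (~b & a)))) = 00111111001111111111111111111111
  ((d | (a | (c | (~b & a)))) & b) = 00000000001111110000000011111111
  (((d | (a | (c | (~b & a)))) & b) | a) = 00000000001111111111111111111111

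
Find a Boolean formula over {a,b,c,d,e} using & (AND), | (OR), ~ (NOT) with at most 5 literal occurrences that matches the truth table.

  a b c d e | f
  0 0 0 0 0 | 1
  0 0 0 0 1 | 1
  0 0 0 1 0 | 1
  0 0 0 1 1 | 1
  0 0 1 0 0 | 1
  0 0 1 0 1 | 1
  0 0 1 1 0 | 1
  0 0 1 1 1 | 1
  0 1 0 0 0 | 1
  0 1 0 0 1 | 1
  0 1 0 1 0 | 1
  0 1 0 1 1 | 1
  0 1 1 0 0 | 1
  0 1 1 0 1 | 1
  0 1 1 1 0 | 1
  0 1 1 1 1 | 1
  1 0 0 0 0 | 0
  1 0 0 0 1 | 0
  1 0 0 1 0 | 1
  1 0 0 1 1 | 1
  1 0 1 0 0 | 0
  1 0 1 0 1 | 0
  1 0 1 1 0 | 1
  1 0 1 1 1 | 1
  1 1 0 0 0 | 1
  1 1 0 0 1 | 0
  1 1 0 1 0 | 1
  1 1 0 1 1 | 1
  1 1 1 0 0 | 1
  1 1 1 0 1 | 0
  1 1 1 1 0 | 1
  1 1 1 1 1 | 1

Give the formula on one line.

((d | ~a) | (~e & b))

  ~a = 11111111111111110000000000000000
  (d | ~a) = 11111111111111110011001100110011
  ~e = 10101010101010101010101010101010
  (~e & b) = 00000000101010100000000010101010
  ((d | ~a) | (~e & b)) = 11111111111111110011001110111011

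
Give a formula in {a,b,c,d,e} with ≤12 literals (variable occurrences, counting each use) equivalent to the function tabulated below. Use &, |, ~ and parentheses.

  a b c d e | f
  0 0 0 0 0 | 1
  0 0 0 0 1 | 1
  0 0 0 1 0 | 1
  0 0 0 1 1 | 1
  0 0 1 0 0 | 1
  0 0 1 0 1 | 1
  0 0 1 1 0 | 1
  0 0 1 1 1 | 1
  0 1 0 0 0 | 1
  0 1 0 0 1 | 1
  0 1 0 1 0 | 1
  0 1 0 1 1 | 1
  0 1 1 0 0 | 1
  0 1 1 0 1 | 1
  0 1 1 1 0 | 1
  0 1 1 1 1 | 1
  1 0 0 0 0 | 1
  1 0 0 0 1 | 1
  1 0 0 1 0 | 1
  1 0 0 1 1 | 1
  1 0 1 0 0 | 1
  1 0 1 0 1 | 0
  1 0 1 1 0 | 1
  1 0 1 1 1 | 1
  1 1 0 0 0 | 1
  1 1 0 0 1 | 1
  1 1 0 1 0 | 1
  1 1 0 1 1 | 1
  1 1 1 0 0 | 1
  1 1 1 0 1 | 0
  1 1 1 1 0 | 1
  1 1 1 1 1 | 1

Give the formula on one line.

  ~a = 11111111111111110000000000000000
  (~a & e) = 01010101010101010000000000000000
  ((~a & e) & c) = 00000101000001010000000000000000
  ~e = 10101010101010101010101010101010
  ~b = 11111111000000001111111100000000
  (~e & ~b) = 10101010000000001010101000000000
  ((~e & ~b) | c) = 10101111000011111010111100001111
  (~e | d) = 10111011101110111011101110111011
  (((~e & ~b) | c) & (~e | d)) = 10101011000010111010101100001011
  ~c = 11110000111100001111000011110000
  ((((~e & ~b) | c) & (~e | d)) | ~c) = 11111011111110111111101111111011
  (((~a & e) & c) | ((((~e & ~b) | c) & (~e | d)) | ~c)) = 11111111111111111111101111111011

(((~a & e) & c) | ((((~e & ~b) | c) & (~e | d)) | ~c))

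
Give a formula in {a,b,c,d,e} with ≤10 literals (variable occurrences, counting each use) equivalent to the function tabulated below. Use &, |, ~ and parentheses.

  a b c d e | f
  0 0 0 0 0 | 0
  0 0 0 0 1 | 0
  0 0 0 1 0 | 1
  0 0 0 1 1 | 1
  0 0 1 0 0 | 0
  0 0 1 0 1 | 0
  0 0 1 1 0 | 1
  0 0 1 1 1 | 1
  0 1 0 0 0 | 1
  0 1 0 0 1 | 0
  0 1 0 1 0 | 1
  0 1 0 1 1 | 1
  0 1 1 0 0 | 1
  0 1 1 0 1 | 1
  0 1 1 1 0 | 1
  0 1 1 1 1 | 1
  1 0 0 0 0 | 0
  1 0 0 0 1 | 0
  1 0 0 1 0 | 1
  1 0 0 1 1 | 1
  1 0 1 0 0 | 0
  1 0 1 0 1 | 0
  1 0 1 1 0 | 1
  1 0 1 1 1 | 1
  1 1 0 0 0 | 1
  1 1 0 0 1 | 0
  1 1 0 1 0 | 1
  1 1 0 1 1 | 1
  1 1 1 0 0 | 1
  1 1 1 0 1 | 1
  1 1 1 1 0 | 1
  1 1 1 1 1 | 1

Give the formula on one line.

(((((~c & ~b) | ~e) | c) & (b | d)) | (d & e))

  ~c = 11110000111100001111000011110000
  ~b = 11111111000000001111111100000000
  (~c & ~b) = 11110000000000001111000000000000
  ~e = 10101010101010101010101010101010
  ((~c & ~b) | ~e) = 11111010101010101111101010101010
  (((~c & ~b) | ~e) | c) = 11111111101011111111111110101111
  (b | d) = 00110011111111110011001111111111
  ((((~c & ~b) | ~e) | c) & (b | d)) = 00110011101011110011001110101111
  (d & e) = 00010001000100010001000100010001
  (((((~c & ~b) | ~e) | c) & (b | d)) | (d & e)) = 00110011101111110011001110111111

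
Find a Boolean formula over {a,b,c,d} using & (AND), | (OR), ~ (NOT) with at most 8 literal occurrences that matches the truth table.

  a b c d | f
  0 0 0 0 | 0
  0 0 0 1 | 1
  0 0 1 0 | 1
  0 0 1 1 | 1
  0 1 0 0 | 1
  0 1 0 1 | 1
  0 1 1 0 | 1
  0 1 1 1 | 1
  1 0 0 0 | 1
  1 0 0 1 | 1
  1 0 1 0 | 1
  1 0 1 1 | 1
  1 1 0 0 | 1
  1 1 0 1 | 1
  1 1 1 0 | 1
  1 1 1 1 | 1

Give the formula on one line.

(c | (d | (a | ((a & ~b) | (~a & b)))))

  ~b = 1111000011110000
  (a & ~b) = 0000000011110000
  ~a = 1111111100000000
  (~a & b) = 0000111100000000
  ((a & ~b) | (~a & b)) = 0000111111110000
  (a | ((a & ~b) | (~a & b))) = 0000111111111111
  (d | (a | ((a & ~b) | (~a & b)))) = 0101111111111111
  (c | (d | (a | ((a & ~b) | (~a & b))))) = 0111111111111111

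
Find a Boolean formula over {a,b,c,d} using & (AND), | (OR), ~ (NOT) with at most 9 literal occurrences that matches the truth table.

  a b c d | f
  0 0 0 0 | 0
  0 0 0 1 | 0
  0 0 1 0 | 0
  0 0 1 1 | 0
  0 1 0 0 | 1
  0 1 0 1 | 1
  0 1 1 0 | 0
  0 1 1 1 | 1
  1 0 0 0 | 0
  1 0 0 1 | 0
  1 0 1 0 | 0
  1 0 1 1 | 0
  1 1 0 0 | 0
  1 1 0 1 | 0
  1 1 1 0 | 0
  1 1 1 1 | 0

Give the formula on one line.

(b & ((~a & d) | (~a & (~c & b))))

  ~a = 1111111100000000
  (~a & d) = 0101010100000000
  ~c = 1100110011001100
  (~c & b) = 0000110000001100
  (~a & (~c & b)) = 0000110000000000
  ((~a & d) | (~a & (~c & b))) = 0101110100000000
  (b & ((~a & d) | (~a & (~c & b)))) = 0000110100000000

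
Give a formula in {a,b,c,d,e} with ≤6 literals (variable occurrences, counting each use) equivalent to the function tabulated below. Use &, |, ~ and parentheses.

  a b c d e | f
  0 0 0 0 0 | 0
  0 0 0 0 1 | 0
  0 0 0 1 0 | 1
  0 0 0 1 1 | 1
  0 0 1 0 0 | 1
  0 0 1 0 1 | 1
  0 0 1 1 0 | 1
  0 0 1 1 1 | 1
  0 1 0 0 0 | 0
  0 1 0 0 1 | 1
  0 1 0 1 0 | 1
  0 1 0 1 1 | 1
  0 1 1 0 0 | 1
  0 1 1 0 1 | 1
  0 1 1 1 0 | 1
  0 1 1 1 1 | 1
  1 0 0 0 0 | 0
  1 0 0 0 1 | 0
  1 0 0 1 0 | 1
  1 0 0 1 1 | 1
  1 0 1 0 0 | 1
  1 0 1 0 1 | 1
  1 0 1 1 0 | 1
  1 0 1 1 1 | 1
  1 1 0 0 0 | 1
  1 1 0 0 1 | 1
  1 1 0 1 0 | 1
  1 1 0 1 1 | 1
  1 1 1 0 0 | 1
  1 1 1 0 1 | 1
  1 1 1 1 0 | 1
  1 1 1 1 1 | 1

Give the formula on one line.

  (e | a) = 01010101010101011111111111111111
  ((e | a) & b) = 00000000010101010000000011111111
  (((e | a) & b) | d) = 00110011011101110011001111111111
  ((((e | a) & b) | d) | c) = 00111111011111110011111111111111

((((e | a) & b) | d) | c)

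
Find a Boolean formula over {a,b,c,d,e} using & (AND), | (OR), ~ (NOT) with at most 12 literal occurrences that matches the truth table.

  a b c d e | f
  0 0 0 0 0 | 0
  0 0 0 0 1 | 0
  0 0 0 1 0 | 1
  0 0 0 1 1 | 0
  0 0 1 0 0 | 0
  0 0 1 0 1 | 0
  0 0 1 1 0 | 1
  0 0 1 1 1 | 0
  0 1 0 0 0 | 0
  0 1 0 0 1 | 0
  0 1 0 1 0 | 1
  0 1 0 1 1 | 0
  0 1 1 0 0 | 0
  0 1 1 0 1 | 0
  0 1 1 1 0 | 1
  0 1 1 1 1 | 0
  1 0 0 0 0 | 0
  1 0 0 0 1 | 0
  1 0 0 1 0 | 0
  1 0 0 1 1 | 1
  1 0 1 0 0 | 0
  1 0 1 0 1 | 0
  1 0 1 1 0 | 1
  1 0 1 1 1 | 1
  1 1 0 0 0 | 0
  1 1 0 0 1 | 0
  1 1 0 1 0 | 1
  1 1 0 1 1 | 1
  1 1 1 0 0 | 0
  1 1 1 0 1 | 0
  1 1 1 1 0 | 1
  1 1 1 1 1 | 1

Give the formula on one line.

(((c | ~d) | ((~a | b) | e)) & ((~e & d) | (a & d)))

  ~d = 11001100110011001100110011001100
  (c | ~d) = 11001111110011111100111111001111
  ~a = 11111111111111110000000000000000
  (~a | b) = 11111111111111110000000011111111
  ((~a | b) | e) = 11111111111111110101010111111111
  ((c | ~d) | ((~a | b) | e)) = 11111111111111111101111111111111
  ~e = 10101010101010101010101010101010
  (~e & d) = 00100010001000100010001000100010
  (a & d) = 00000000000000000011001100110011
  ((~e & d) | (a & d)) = 00100010001000100011001100110011
  (((c | ~d) | ((~a | b) | e)) & ((~e & d) | (a & d))) = 00100010001000100001001100110011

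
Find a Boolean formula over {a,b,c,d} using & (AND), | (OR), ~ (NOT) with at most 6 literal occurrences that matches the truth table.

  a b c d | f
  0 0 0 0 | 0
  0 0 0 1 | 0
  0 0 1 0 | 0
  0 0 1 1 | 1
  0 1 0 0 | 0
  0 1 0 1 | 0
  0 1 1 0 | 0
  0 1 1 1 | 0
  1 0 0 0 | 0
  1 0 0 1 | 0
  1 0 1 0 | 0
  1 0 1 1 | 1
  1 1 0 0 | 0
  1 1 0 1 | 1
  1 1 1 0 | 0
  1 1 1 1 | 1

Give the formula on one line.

  (c | b) = 0011111100111111
  ~b = 1111000011110000
  (a | ~b) = 1111000011111111
  ((c | b) & (a | ~b)) = 0011000000111111
  (d & ((c | b) & (a | ~b))) = 0001000000010101

(d & ((c | b) & (a | ~b)))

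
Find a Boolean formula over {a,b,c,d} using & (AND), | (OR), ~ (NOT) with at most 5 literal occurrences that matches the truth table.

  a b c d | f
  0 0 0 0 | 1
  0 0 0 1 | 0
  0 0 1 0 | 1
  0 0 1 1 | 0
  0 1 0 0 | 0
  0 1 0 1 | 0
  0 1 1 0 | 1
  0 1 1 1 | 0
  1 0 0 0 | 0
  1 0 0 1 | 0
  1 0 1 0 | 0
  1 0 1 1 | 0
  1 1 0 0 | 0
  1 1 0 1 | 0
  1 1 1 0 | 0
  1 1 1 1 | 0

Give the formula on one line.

(((a | ~d) & ~a) & (c | ~b))

  ~d = 1010101010101010
  (a | ~d) = 1010101011111111
  ~a = 1111111100000000
  ((a | ~d) & ~a) = 1010101000000000
  ~b = 1111000011110000
  (c | ~b) = 1111001111110011
  (((a | ~d) & ~a) & (c | ~b)) = 1010001000000000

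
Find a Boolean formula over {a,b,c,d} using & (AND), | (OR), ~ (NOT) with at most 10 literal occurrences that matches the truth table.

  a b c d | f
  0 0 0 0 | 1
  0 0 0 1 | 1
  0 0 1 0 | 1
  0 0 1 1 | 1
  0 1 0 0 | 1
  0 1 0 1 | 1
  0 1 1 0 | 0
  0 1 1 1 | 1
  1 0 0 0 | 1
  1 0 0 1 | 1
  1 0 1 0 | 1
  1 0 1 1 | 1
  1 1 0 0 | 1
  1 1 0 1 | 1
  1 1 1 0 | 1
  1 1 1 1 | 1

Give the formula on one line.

((((~c | a) | d) & (b | c)) | (a | ~b))

  ~c = 1100110011001100
  (~c | a) = 1100110011111111
  ((~c | a) | d) = 1101110111111111
  (b | c) = 0011111100111111
  (((~c | a) | d) & (b | c)) = 0001110100111111
  ~b = 1111000011110000
  (a | ~b) = 1111000011111111
  ((((~c | a) | d) & (b | c)) | (a | ~b)) = 1111110111111111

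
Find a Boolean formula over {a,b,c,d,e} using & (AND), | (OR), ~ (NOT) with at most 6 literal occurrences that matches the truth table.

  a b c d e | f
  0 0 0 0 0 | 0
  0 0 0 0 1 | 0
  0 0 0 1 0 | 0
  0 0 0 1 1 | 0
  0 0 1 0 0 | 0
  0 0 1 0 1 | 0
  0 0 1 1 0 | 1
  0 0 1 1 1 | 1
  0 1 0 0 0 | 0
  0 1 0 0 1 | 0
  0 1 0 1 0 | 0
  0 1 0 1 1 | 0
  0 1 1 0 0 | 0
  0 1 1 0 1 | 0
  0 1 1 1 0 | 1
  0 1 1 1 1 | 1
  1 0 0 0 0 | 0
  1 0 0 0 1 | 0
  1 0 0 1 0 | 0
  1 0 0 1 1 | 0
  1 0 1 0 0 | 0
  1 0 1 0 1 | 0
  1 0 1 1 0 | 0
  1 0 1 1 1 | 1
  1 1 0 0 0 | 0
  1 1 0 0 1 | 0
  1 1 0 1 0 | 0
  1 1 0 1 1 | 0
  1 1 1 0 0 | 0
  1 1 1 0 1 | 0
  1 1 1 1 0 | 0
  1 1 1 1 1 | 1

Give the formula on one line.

  (b | c) = 00001111111111110000111111111111
  ((b | c) & d) = 00000011001100110000001100110011
  ~a = 11111111111111110000000000000000
  (e | ~a) = 11111111111111110101010101010101
  (((b | c) & d) & (e | ~a)) = 00000011001100110000000100010001
  (c & (((b | c) & d) & (e | ~a))) = 00000011000000110000000100000001

(c & (((b | c) & d) & (e | ~a)))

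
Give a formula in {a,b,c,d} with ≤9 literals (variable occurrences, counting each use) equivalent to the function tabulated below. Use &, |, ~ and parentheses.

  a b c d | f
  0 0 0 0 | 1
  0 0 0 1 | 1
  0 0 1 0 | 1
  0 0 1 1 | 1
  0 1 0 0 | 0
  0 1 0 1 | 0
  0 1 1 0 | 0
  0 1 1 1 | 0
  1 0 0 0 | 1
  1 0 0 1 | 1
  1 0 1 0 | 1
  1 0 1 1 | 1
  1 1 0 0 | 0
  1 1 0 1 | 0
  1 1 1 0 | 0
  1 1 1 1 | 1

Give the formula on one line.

(~b | (a & ((~b | a) & (c & d))))

  ~b = 1111000011110000
  (~b | a) = 1111000011111111
  (c & d) = 0001000100010001
  ((~b | a) & (c & d)) = 0001000000010001
  (a & ((~b | a) & (c & d))) = 0000000000010001
  (~b | (a & ((~b | a) & (c & d)))) = 1111000011110001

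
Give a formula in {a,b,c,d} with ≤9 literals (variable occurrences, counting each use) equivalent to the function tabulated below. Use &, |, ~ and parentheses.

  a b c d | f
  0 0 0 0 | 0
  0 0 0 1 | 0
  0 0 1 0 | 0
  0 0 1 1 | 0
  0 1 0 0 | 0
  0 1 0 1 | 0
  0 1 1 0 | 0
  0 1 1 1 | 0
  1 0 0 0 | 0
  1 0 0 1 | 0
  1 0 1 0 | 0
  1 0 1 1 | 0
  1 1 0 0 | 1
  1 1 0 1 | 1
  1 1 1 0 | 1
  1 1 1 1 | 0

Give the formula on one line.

  ~c = 1100110011001100
  ~d = 1010101010101010
  (a | b) = 0000111111111111
  (~d & (a | b)) = 0000101010101010
  ((~d & (a | b)) & c) = 0000001000100010
  ~a = 1111111100000000
  (((~d & (a | b)) & c) | ~a) = 1111111100100010
  (~c | (((~d & (a | b)) & c) | ~a)) = 1111111111101110
  (a & b) = 0000000000001111
  ((~c | (((~d & (a | b)) & c) | ~a)) & (a & b)) = 0000000000001110

((~c | (((~d & (a | b)) & c) | ~a)) & (a & b))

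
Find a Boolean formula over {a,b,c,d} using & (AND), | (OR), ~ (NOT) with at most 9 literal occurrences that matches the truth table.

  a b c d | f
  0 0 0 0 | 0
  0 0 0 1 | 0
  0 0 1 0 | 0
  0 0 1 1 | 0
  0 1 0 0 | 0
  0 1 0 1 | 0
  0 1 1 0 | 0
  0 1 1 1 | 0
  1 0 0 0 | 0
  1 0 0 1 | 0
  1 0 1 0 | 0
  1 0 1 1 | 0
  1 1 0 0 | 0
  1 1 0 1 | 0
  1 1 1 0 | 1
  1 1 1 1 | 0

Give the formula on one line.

  ~d = 1010101010101010
  ~b = 1111000011110000
  ~c = 1100110011001100
  (~b & ~c) = 1100000011000000
  (~d | (~b & ~c)) = 1110101011101010
  ~a = 1111111100000000
  (c & ~a) = 0011001100000000
  ((~d | (~b & ~c)) | (c & ~a)) = 1111101111101010
  (c & a) = 0000000000110011
  (a & b) = 0000000000001111
  ((c & a) & (a & b)) = 0000000000000011
  (((~d | (~b & ~c)) | (c & ~a)) & ((c & a) & (a & b))) = 0000000000000010

(((~d | (~b & ~c)) | (c & ~a)) & ((c & a) & (a & b)))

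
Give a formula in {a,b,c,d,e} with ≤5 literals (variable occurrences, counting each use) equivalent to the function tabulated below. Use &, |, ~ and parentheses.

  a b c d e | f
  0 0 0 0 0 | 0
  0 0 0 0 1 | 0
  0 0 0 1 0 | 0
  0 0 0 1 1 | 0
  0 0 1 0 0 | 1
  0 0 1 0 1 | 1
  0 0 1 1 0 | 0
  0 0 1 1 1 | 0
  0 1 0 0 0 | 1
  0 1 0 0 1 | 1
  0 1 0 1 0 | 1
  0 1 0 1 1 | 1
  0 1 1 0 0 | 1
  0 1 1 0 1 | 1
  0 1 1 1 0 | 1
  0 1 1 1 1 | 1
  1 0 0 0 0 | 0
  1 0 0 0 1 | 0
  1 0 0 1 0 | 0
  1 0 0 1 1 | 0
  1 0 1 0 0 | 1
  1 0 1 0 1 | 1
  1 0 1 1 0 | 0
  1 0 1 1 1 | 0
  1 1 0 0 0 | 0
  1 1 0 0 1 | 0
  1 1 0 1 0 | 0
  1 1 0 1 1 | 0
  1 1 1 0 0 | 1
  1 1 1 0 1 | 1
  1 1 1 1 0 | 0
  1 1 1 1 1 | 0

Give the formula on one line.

((b & ~a) | (~d & c))

  ~a = 11111111111111110000000000000000
  (b & ~a) = 00000000111111110000000000000000
  ~d = 11001100110011001100110011001100
  (~d & c) = 00001100000011000000110000001100
  ((b & ~a) | (~d & c)) = 00001100111111110000110000001100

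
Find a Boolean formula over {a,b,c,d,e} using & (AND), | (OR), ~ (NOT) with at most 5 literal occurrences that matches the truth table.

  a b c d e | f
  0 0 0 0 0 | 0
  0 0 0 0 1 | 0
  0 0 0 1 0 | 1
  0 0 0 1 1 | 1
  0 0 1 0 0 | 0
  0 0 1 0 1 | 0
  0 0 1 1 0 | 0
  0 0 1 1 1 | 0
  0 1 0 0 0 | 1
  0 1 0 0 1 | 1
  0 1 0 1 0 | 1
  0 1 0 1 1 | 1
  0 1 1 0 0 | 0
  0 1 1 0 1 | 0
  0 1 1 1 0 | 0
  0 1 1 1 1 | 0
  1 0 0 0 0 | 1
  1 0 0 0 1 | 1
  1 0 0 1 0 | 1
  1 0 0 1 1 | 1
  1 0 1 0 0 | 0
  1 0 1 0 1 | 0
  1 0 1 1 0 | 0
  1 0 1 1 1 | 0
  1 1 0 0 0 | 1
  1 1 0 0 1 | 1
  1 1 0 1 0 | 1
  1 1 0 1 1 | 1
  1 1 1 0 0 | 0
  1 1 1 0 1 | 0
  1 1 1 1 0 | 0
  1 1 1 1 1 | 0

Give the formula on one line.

  (b | a) = 00000000111111111111111111111111
  (d | (b | a)) = 00110011111111111111111111111111
  ~c = 11110000111100001111000011110000
  ((d | (b | a)) & ~c) = 00110000111100001111000011110000

((d | (b | a)) & ~c)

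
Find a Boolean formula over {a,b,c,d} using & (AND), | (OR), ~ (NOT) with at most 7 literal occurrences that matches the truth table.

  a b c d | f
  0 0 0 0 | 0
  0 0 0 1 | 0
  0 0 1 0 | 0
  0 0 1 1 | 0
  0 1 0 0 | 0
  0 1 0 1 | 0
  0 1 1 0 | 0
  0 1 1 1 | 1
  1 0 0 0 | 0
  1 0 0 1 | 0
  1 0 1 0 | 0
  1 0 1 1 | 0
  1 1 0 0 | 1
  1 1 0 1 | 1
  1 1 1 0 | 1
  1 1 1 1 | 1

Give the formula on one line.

  (d & c) = 0001000100010001
  ((d & c) | a) = 0001000111111111
  (b & ((d & c) | a)) = 0000000100001111

(b & ((d & c) | a))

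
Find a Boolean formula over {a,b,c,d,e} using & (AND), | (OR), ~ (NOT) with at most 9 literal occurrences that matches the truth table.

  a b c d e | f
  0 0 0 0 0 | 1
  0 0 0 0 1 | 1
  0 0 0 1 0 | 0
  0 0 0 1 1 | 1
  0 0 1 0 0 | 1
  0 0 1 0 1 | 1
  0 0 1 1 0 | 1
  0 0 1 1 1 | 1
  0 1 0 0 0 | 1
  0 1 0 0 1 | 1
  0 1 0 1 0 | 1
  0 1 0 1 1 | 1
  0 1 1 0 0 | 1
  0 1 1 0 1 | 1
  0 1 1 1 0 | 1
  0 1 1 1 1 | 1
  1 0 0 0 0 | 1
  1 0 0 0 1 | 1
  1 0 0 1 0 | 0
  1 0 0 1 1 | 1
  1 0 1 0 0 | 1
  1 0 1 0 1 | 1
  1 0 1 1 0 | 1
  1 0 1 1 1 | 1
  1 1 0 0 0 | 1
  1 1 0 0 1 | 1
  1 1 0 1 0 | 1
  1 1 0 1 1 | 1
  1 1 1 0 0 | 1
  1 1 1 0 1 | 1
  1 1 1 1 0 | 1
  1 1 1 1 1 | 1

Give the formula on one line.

((~d | (c & ~a)) | (((b | c) & d) | (e | c)))

  ~d = 11001100110011001100110011001100
  ~a = 11111111111111110000000000000000
  (c & ~a) = 00001111000011110000000000000000
  (~d | (c & ~a)) = 11001111110011111100110011001100
  (b | c) = 00001111111111110000111111111111
  ((b | c) & d) = 00000011001100110000001100110011
  (e | c) = 01011111010111110101111101011111
  (((b | c) & d) | (e | c)) = 01011111011111110101111101111111
  ((~d | (c & ~a)) | (((b | c) & d) | (e | c))) = 11011111111111111101111111111111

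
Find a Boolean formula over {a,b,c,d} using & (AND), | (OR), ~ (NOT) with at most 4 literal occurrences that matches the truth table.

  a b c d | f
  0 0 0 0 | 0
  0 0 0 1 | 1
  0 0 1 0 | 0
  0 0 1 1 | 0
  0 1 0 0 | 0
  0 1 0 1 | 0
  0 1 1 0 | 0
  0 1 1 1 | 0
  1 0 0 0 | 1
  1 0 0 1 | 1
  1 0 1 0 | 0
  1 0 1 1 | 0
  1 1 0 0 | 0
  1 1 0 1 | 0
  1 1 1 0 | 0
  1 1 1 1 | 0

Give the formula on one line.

  (d | a) = 0101010111111111
  ~c = 1100110011001100
  ((d | a) & ~c) = 0100010011001100
  ~b = 1111000011110000
  (((d | a) & ~c) & ~b) = 0100000011000000

(((d | a) & ~c) & ~b)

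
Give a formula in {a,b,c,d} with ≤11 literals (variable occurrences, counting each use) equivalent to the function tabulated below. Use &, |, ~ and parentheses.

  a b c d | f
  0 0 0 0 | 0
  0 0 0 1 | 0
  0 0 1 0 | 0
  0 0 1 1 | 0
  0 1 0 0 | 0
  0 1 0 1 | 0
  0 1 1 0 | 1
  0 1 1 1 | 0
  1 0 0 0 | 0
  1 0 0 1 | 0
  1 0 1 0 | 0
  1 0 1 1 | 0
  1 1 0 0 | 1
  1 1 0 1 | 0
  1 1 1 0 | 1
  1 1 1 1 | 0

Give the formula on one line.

  ~d = 1010101010101010
  ~b = 1111000011110000
  (~d | ~b) = 1111101011111010
  (c | a) = 0011001111111111
  ((~d | ~b) & (c | a)) = 0011001011111010
  (~d & ((~d | ~b) & (c | a))) = 0010001010101010
  ((c | a) & b) = 0000001100001111
  ((~d & ((~d | ~b) & (c | a))) & ((c | a) & b)) = 0000001000001010

((~d & ((~d | ~b) & (c | a))) & ((c | a) & b))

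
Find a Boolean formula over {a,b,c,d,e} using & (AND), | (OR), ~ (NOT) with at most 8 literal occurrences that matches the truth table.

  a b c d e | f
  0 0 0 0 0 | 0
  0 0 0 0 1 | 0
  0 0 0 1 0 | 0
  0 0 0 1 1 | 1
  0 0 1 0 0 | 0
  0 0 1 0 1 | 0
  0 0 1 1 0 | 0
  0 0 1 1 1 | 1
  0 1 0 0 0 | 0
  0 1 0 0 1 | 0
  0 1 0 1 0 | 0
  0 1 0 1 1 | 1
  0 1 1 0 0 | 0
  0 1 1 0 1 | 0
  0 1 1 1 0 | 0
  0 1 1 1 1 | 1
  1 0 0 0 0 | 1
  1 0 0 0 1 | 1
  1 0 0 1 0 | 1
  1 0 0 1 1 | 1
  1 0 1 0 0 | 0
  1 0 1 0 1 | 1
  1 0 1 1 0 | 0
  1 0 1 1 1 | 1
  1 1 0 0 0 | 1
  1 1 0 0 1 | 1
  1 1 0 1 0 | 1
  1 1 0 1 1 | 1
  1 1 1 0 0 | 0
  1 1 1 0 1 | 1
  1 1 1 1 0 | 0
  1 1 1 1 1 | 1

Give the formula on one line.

((e & (a | d)) | (~c & a))

  (a | d) = 00110011001100111111111111111111
  (e & (a | d)) = 00010001000100010101010101010101
  ~c = 11110000111100001111000011110000
  (~c & a) = 00000000000000001111000011110000
  ((e & (a | d)) | (~c & a)) = 00010001000100011111010111110101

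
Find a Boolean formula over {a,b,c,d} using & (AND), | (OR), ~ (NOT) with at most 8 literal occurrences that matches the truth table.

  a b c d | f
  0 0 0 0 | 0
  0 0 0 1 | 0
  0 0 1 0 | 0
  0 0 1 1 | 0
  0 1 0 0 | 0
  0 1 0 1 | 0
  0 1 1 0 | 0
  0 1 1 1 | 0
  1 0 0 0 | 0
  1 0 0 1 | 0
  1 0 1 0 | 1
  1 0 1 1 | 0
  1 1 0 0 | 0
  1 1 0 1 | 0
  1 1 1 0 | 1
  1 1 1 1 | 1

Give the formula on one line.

((c & a) & (b | ((d | c) & ~d)))

  (c & a) = 0000000000110011
  (d | c) = 0111011101110111
  ~d = 1010101010101010
  ((d | c) & ~d) = 0010001000100010
  (b | ((d | c) & ~d)) = 0010111100101111
  ((c & a) & (b | ((d | c) & ~d))) = 0000000000100011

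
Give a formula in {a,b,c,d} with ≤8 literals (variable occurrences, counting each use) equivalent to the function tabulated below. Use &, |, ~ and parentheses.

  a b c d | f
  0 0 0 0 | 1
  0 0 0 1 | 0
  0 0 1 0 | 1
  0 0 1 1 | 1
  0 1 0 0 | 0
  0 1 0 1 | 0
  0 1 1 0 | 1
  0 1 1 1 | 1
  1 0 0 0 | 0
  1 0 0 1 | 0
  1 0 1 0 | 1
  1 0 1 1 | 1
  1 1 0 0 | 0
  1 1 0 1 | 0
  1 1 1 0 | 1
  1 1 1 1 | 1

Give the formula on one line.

((c | ((b | ~a) & ~d)) & (~b | c))

  ~a = 1111111100000000
  (b | ~a) = 1111111100001111
  ~d = 1010101010101010
  ((b | ~a) & ~d) = 1010101000001010
  (c | ((b | ~a) & ~d)) = 1011101100111011
  ~b = 1111000011110000
  (~b | c) = 1111001111110011
  ((c | ((b | ~a) & ~d)) & (~b | c)) = 1011001100110011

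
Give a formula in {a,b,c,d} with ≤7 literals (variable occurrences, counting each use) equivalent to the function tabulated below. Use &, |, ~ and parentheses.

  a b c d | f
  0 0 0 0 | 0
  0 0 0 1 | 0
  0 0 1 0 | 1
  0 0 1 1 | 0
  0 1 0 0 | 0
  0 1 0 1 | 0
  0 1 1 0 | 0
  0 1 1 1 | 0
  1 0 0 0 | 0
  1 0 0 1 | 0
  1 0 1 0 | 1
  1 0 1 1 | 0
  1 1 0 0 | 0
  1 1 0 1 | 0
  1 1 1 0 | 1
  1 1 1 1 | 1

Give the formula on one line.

  ~d = 1010101010101010
  (~d & c) = 0010001000100010
  (b | (~d & c)) = 0010111100101111
  (a & c) = 0000000000110011
  ~b = 1111000011110000
  (c & ~b) = 0011000000110000
  ((a & c) | (c & ~b)) = 0011000000110011
  ((b | (~d & c)) & ((a & c) | (c & ~b))) = 0010000000100011

((b | (~d & c)) & ((a & c) | (c & ~b)))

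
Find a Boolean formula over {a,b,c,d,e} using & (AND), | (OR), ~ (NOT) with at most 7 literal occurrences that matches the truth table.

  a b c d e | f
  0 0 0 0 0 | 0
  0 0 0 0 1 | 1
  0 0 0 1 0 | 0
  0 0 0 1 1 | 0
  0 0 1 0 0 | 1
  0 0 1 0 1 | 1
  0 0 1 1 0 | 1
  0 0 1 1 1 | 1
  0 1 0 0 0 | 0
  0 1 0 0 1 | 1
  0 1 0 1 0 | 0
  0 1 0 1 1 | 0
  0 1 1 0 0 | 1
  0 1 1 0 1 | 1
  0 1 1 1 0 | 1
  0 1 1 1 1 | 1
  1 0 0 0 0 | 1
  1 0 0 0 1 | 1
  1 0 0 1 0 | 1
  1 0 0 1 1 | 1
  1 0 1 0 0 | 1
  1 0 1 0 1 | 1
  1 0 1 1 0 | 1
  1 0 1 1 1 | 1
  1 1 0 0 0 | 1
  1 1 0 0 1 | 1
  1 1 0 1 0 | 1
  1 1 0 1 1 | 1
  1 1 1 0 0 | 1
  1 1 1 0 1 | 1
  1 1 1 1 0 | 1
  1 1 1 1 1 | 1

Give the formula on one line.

(((c | ~d) & ((d & ~e) | (e | c))) | a)

  ~d = 11001100110011001100110011001100
  (c | ~d) = 11001111110011111100111111001111
  ~e = 10101010101010101010101010101010
  (d & ~e) = 00100010001000100010001000100010
  (e | c) = 01011111010111110101111101011111
  ((d & ~e) | (e | c)) = 01111111011111110111111101111111
  ((c | ~d) & ((d & ~e) | (e | c))) = 01001111010011110100111101001111
  (((c | ~d) & ((d & ~e) | (e | c))) | a) = 01001111010011111111111111111111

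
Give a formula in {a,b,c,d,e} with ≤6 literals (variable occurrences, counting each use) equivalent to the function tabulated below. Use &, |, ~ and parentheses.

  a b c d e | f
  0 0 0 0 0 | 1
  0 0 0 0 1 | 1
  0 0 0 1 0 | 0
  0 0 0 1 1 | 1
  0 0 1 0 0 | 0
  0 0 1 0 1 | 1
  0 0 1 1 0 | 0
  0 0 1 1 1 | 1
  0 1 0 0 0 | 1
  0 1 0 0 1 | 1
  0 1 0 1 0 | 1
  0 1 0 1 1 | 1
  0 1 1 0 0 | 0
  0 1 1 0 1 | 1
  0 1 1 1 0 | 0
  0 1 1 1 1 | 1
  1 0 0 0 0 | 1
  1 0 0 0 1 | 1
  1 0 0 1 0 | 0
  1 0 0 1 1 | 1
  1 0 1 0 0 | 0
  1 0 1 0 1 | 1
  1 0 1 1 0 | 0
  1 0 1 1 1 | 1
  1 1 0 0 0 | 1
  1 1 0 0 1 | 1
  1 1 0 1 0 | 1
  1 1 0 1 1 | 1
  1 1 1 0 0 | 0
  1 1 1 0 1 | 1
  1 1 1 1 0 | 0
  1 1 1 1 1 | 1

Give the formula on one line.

  ~c = 11110000111100001111000011110000
  ~e = 10101010101010101010101010101010
  ~d = 11001100110011001100110011001100
  (~e & ~d) = 10001000100010001000100010001000
  (e | b) = 01010101111111110101010111111111
  ((~e & ~d) | (e | b)) = 11011101111111111101110111111111
  (~c & ((~e & ~d) | (e | b))) = 11010000111100001101000011110000
  ((~c & ((~e & ~d) | (e | b))) | e) = 11010101111101011101010111110101

((~c & ((~e & ~d) | (e | b))) | e)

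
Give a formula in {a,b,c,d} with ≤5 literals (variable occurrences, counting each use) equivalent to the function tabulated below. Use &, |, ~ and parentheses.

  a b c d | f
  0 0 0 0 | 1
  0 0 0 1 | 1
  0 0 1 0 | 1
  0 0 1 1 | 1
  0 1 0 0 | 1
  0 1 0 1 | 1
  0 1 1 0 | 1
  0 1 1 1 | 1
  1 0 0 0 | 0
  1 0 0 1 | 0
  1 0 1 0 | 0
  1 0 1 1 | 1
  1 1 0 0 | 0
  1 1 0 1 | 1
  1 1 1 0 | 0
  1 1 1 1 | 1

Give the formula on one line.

((d & (a & (b | c))) | ~a)

  (b | c) = 0011111100111111
  (a & (b | c)) = 0000000000111111
  (d & (a & (b | c))) = 0000000000010101
  ~a = 1111111100000000
  ((d & (a & (b | c))) | ~a) = 1111111100010101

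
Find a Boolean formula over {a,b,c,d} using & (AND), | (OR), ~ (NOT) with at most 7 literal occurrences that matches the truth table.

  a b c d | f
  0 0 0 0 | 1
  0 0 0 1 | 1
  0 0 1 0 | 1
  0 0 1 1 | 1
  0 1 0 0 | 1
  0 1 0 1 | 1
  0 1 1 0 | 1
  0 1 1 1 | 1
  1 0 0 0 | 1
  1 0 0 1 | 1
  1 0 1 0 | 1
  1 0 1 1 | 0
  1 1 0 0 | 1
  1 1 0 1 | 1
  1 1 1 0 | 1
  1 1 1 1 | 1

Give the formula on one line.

(~a | ((~c & d) | (b | ~d)))

  ~a = 1111111100000000
  ~c = 1100110011001100
  (~c & d) = 0100010001000100
  ~d = 1010101010101010
  (b | ~d) = 1010111110101111
  ((~c & d) | (b | ~d)) = 1110111111101111
  (~a | ((~c & d) | (b | ~d))) = 1111111111101111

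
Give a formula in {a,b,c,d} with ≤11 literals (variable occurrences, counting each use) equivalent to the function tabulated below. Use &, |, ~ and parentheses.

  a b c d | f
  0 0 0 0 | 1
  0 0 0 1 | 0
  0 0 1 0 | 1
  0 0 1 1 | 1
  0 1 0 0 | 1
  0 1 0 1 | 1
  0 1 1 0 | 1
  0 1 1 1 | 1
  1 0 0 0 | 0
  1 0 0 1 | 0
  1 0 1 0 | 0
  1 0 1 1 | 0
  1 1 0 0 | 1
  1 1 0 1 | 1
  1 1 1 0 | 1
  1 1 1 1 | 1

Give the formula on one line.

(((b | (~d | ((~c & b) & d))) | c) & (~a | b))

  ~d = 1010101010101010
  ~c = 1100110011001100
  (~c & b) = 0000110000001100
  ((~c & b) & d) = 0000010000000100
  (~d | ((~c & b) & d)) = 1010111010101110
  (b | (~d | ((~c & b) & d))) = 1010111110101111
  ((b | (~d | ((~c & b) & d))) | c) = 1011111110111111
  ~a = 1111111100000000
  (~a | b) = 1111111100001111
  (((b | (~d | ((~c & b) & d))) | c) & (~a | b)) = 1011111100001111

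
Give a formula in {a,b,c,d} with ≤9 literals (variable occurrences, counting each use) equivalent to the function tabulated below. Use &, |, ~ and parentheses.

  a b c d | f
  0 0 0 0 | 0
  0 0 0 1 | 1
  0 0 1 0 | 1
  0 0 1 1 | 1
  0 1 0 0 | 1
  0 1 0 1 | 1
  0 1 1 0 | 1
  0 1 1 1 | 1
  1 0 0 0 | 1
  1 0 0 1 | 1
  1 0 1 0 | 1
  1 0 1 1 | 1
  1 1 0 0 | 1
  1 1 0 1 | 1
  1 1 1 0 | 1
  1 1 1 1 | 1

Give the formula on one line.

(((d | (a & ~c)) | b) | ((~a & d) | c))

  ~c = 1100110011001100
  (a & ~c) = 0000000011001100
  (d | (a & ~c)) = 0101010111011101
  ((d | (a & ~c)) | b) = 0101111111011111
  ~a = 1111111100000000
  (~a & d) = 0101010100000000
  ((~a & d) | c) = 0111011100110011
  (((d | (a & ~c)) | b) | ((~a & d) | c)) = 0111111111111111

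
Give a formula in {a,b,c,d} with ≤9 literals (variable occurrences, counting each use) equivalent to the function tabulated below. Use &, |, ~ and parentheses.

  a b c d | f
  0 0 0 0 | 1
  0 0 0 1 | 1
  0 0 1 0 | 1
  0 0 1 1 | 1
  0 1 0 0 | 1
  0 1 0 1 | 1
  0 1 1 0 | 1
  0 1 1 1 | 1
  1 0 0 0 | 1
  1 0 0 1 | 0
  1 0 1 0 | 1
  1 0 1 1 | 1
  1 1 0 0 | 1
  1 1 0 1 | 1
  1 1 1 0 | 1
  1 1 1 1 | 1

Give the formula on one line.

(((c | (((~b | a) | ~c) & ~d)) | (b | (a & ~d))) | ~a)

  ~b = 1111000011110000
  (~b | a) = 1111000011111111
  ~c = 1100110011001100
  ((~b | a) | ~c) = 1111110011111111
  ~d = 1010101010101010
  (((~b | a) | ~c) & ~d) = 1010100010101010
  (c | (((~b | a) | ~c) & ~d)) = 1011101110111011
  (a & ~d) = 0000000010101010
  (b | (a & ~d)) = 0000111110101111
  ((c | (((~b | a) | ~c) & ~d)) | (b | (a & ~d))) = 1011111110111111
  ~a = 1111111100000000
  (((c | (((~b | a) | ~c) & ~d)) | (b | (a & ~d))) | ~a) = 1111111110111111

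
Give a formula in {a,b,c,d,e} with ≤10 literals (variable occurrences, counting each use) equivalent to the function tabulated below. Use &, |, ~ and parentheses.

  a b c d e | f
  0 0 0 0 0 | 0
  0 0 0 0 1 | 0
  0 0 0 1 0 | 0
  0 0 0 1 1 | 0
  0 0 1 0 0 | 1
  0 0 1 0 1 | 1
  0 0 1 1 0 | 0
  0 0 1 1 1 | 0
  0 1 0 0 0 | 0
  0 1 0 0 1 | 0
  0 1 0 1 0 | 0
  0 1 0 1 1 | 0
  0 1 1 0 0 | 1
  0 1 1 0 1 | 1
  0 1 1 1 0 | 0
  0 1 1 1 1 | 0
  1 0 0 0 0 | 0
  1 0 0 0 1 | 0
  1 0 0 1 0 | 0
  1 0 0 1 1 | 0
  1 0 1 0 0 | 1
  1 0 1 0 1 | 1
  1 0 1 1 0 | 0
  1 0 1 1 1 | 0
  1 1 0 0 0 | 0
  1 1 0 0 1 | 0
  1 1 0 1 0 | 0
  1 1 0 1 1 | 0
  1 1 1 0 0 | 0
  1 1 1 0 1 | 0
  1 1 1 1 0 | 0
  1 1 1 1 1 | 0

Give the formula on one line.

  ~a = 11111111111111110000000000000000
  (b & ~a) = 00000000111111110000000000000000
  (b & c) = 00000000000011110000000000001111
  ((b & ~a) & (b & c)) = 00000000000011110000000000000000
  ~d = 11001100110011001100110011001100
  (a | ~d) = 11001100110011001111111111111111
  (((b & ~a) & (b & c)) & (a | ~d)) = 00000000000011000000000000000000
  ~b = 11111111000000001111111100000000
  (~b & ~d) = 11001100000000001100110000000000
  (c & (~b & ~d)) = 00001100000000000000110000000000
  ((((b & ~a) & (b & c)) & (a | ~d)) | (c & (~b & ~d))) = 00001100000011000000110000000000

((((b & ~a) & (b & c)) & (a | ~d)) | (c & (~b & ~d)))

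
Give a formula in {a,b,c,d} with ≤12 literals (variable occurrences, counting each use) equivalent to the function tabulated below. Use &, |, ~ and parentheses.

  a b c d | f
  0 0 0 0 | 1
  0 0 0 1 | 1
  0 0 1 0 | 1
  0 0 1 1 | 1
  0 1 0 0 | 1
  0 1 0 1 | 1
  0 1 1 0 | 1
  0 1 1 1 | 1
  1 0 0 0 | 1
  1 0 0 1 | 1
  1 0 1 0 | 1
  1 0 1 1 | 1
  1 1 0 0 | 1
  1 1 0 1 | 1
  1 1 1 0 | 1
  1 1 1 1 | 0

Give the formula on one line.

((((d | a) | (a | c)) & (~b | ~c)) | (~c | (~d | ~a)))

  (d | a) = 0101010111111111
  (a | c) = 0011001111111111
  ((d | a) | (a | c)) = 0111011111111111
  ~b = 1111000011110000
  ~c = 1100110011001100
  (~b | ~c) = 1111110011111100
  (((d | a) | (a | c)) & (~b | ~c)) = 0111010011111100
  ~d = 1010101010101010
  ~a = 1111111100000000
  (~d | ~a) = 1111111110101010
  (~c | (~d | ~a)) = 1111111111101110
  ((((d | a) | (a | c)) & (~b | ~c)) | (~c | (~d | ~a))) = 1111111111111110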